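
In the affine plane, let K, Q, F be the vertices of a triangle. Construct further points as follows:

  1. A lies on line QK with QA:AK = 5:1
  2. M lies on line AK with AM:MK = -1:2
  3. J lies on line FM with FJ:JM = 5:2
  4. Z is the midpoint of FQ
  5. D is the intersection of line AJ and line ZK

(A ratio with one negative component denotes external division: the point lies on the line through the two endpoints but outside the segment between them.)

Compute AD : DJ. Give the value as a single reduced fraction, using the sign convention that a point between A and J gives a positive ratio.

Assign K = (0, 0), Q = (1, 0), F = (0, 1) — the answer is frame-independent, so this choice is without loss of generality.
1. A lies on line QK with QA:AK = 5:1 ⇒ A = (1/6, 0)
2. M lies on line AK with AM:MK = -1:2 ⇒ M = (1/3, 0)
3. J lies on line FM with FJ:JM = 5:2 ⇒ J = (5/21, 2/7)
4. Z is the midpoint of FQ ⇒ Z = (1/2, 1/2)
5. D is the intersection of line AJ and line ZK ⇒ D = (2/9, 2/9)
D = A + t·(J−A) with t = 7/9, so AD:DJ = t:(1−t) = 7/9:2/9

AD:DJ = 7/2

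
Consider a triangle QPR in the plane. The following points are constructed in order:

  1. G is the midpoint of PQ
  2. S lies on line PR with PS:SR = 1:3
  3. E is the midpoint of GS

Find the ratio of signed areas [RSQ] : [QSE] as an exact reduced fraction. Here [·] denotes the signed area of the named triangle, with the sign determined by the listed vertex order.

Work in coordinates with Q = (0, 0), P = (1, 0), R = (0, 1).
1. G is the midpoint of PQ ⇒ G = (1/2, 0)
2. S lies on line PR with PS:SR = 1:3 ⇒ S = (3/4, 1/4)
3. E is the midpoint of GS ⇒ E = (5/8, 1/8)
2·[RSQ] = -3/4, 2·[QSE] = -1/16
[RSQ]:[QSE] = -3/4:-1/16 = 12

[RSQ]:[QSE] = 12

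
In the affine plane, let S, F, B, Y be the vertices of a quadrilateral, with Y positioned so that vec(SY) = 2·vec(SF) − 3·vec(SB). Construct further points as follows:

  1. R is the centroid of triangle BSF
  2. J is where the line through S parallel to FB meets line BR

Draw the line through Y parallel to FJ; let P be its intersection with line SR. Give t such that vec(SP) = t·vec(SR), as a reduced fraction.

t = 6

Choose coordinates S = (0, 0), F = (1, 0), B = (0, 1), Y = (2, -3).
1. R is the centroid of triangle BSF ⇒ R = (1/3, 1/3)
2. J is where the line through S parallel to FB meets line BR ⇒ J = (1, -1)
through Y parallel to FJ: direction (0, -1); meets SR at P = (2, 2)
P = S + t·(R−S) with t = 6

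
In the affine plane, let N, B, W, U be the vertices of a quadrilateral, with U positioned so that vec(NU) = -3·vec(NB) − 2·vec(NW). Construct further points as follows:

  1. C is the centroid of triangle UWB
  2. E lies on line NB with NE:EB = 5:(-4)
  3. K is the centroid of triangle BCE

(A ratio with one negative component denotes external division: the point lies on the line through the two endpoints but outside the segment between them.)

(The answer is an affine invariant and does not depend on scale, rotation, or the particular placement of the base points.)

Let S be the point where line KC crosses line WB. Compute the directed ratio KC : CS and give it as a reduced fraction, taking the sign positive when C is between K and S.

Assign N = (0, 0), B = (1, 0), W = (0, 1), U = (-3, -2) — the answer is frame-independent, so this choice is without loss of generality.
1. C is the centroid of triangle UWB ⇒ C = (-2/3, -1/3)
2. E lies on line NB with NE:EB = 5:(-4) ⇒ E = (5, 0)
3. K is the centroid of triangle BCE ⇒ K = (16/9, -1/9)
line KC meets WB at S = (7/6, -1/6)
C = K + t·(S−K) with t = 4, so KC:CS = 4:-3

KC:CS = -4/3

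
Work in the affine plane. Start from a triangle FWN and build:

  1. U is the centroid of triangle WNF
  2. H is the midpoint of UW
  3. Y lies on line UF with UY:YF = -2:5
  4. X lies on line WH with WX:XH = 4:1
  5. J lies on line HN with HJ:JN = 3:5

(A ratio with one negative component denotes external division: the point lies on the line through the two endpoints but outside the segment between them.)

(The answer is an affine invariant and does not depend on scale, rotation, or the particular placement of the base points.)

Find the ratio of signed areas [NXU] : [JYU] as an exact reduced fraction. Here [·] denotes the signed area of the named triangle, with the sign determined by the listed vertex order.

Work in coordinates with F = (0, 0), W = (1, 0), N = (0, 1).
1. U is the centroid of triangle WNF ⇒ U = (1/3, 1/3)
2. H is the midpoint of UW ⇒ H = (2/3, 1/6)
3. Y lies on line UF with UY:YF = -2:5 ⇒ Y = (5/9, 5/9)
4. X lies on line WH with WX:XH = 4:1 ⇒ X = (11/15, 2/15)
5. J lies on line HN with HJ:JN = 3:5 ⇒ J = (5/12, 23/48)
2·[NXU] = -1/5, 2·[JYU] = -1/72
[NXU]:[JYU] = -1/5:-1/72 = 72/5

[NXU]:[JYU] = 72/5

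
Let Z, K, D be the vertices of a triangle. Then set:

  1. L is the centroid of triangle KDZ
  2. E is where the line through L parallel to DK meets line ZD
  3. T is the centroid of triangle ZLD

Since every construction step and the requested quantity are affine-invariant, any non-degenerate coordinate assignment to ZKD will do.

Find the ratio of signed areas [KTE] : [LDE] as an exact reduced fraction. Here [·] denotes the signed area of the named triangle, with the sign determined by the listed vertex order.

[KTE]:[LDE] = -4/3

Choose coordinates Z = (0, 0), K = (1, 0), D = (0, 1).
1. L is the centroid of triangle KDZ ⇒ L = (1/3, 1/3)
2. E is where the line through L parallel to DK meets line ZD ⇒ E = (0, 2/3)
3. T is the centroid of triangle ZLD ⇒ T = (1/9, 4/9)
2·[KTE] = -4/27, 2·[LDE] = 1/9
[KTE]:[LDE] = -4/27:1/9 = -4/3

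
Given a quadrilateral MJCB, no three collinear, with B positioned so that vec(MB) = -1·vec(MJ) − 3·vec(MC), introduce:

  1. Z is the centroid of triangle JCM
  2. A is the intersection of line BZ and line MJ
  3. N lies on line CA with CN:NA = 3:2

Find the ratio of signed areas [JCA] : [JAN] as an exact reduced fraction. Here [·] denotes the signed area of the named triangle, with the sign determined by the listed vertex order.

[JCA]:[JAN] = -5/2

Set M = (0, 0), J = (1, 0), C = (0, 1), B = (-1, -3); any affine frame gives the same invariant.
1. Z is the centroid of triangle JCM ⇒ Z = (1/3, 1/3)
2. A is the intersection of line BZ and line MJ ⇒ A = (1/5, 0)
3. N lies on line CA with CN:NA = 3:2 ⇒ N = (3/25, 2/5)
2·[JCA] = 4/5, 2·[JAN] = -8/25
[JCA]:[JAN] = 4/5:-8/25 = -5/2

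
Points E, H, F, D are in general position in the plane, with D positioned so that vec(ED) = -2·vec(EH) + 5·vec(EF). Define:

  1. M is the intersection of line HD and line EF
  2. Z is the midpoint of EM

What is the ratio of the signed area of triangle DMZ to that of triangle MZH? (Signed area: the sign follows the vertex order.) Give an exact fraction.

Assign E = (0, 0), H = (1, 0), F = (0, 1), D = (-2, 5) — the answer is frame-independent, so this choice is without loss of generality.
1. M is the intersection of line HD and line EF ⇒ M = (0, 5/3)
2. Z is the midpoint of EM ⇒ Z = (0, 5/6)
2·[DMZ] = -5/3, 2·[MZH] = 5/6
[DMZ]:[MZH] = -5/3:5/6 = -2

[DMZ]:[MZH] = -2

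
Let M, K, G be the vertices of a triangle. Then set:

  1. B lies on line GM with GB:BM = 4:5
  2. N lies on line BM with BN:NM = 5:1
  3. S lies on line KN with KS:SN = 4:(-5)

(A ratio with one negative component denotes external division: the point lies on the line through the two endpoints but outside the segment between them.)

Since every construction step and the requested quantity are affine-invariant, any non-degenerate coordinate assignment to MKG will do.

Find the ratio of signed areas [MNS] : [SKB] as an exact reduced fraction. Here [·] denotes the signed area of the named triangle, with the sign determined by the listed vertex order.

Work in coordinates with M = (0, 0), K = (1, 0), G = (0, 1).
1. B lies on line GM with GB:BM = 4:5 ⇒ B = (0, 5/9)
2. N lies on line BM with BN:NM = 5:1 ⇒ N = (0, 5/54)
3. S lies on line KN with KS:SN = 4:(-5) ⇒ S = (5, -10/27)
2·[MNS] = -25/54, 2·[SKB] = -50/27
[MNS]:[SKB] = -25/54:-50/27 = 1/4

[MNS]:[SKB] = 1/4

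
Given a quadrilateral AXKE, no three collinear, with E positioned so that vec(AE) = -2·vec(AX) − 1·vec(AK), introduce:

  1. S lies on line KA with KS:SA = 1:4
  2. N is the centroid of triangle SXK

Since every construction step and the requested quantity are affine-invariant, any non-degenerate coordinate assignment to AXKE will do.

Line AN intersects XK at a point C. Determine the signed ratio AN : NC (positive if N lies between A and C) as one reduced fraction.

Set A = (0, 0), X = (1, 0), K = (0, 1), E = (-2, -1); any affine frame gives the same invariant.
1. S lies on line KA with KS:SA = 1:4 ⇒ S = (0, 4/5)
2. N is the centroid of triangle SXK ⇒ N = (1/3, 3/5)
line AN meets XK at C = (5/14, 9/14)
N = A + t·(C−A) with t = 14/15, so AN:NC = 14/15:1/15

AN:NC = 14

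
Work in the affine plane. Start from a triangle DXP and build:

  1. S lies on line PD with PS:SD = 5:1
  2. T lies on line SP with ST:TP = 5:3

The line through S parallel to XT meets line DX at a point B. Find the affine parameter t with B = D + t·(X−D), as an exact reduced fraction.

Work in coordinates with D = (0, 0), X = (1, 0), P = (0, 1).
1. S lies on line PD with PS:SD = 5:1 ⇒ S = (0, 1/6)
2. T lies on line SP with ST:TP = 5:3 ⇒ T = (0, 11/16)
through S parallel to XT: direction (-1, 11/16); meets DX at B = (8/33, 0)
B = D + t·(X−D) with t = 8/33

t = 8/33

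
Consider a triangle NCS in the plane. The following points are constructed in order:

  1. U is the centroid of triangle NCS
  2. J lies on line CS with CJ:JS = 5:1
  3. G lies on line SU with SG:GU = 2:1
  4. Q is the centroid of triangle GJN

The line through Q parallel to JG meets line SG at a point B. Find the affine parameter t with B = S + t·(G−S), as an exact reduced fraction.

Choose coordinates N = (0, 0), C = (1, 0), S = (0, 1).
1. U is the centroid of triangle NCS ⇒ U = (1/3, 1/3)
2. J lies on line CS with CJ:JS = 5:1 ⇒ J = (1/6, 5/6)
3. G lies on line SU with SG:GU = 2:1 ⇒ G = (2/9, 5/9)
4. Q is the centroid of triangle GJN ⇒ Q = (7/54, 25/54)
through Q parallel to JG: direction (1/18, -5/18); meets SG at B = (1/27, 25/27)
B = S + t·(G−S) with t = 1/6

t = 1/6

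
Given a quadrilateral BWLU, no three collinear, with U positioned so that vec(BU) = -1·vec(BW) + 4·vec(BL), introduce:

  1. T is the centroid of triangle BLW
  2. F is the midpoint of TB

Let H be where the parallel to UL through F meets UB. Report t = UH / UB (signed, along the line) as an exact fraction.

Work in coordinates with B = (0, 0), W = (1, 0), L = (0, 1), U = (-1, 4).
1. T is the centroid of triangle BLW ⇒ T = (1/3, 1/3)
2. F is the midpoint of TB ⇒ F = (1/6, 1/6)
through F parallel to UL: direction (1, -3); meets UB at H = (-2/3, 8/3)
H = U + t·(B−U) with t = 1/3

t = 1/3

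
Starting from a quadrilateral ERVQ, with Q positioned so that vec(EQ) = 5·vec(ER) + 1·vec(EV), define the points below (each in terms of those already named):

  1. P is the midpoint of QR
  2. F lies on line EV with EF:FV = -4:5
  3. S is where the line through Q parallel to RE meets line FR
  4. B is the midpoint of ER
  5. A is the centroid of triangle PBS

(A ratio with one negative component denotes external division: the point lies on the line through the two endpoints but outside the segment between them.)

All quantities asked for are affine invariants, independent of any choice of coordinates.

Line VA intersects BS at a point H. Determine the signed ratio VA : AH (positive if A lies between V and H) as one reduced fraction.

Choose coordinates E = (0, 0), R = (1, 0), V = (0, 1), Q = (5, 1).
1. P is the midpoint of QR ⇒ P = (3, 1/2)
2. F lies on line EV with EF:FV = -4:5 ⇒ F = (0, -4)
3. S is where the line through Q parallel to RE meets line FR ⇒ S = (5/4, 1)
4. B is the midpoint of ER ⇒ B = (1/2, 0)
5. A is the centroid of triangle PBS ⇒ A = (19/12, 1/2)
line VA meets BS at H = (95/94, 32/47)
A = V + t·(H−V) with t = 47/30, so VA:AH = 47/30:-17/30

VA:AH = -47/17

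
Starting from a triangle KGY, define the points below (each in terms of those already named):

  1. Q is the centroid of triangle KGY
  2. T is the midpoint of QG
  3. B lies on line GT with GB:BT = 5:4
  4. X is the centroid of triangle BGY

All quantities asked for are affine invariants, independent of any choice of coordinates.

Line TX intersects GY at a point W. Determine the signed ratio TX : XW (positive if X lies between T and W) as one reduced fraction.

TX:XW = 22/5

Assign K = (0, 0), G = (1, 0), Y = (0, 1) — the answer is frame-independent, so this choice is without loss of generality.
1. Q is the centroid of triangle KGY ⇒ Q = (1/3, 1/3)
2. T is the midpoint of QG ⇒ T = (2/3, 1/6)
3. B lies on line GT with GB:BT = 5:4 ⇒ B = (22/27, 5/54)
4. X is the centroid of triangle BGY ⇒ X = (49/81, 59/162)
line TX meets GY at W = (13/22, 9/22)
X = T + t·(W−T) with t = 22/27, so TX:XW = 22/27:5/27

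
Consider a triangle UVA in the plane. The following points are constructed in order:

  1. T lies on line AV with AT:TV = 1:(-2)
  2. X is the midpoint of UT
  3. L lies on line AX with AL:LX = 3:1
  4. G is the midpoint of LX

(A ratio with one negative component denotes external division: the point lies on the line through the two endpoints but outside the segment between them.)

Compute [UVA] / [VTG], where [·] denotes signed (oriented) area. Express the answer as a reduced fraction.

[UVA]:[VTG] = 8/7

Set U = (0, 0), V = (1, 0), A = (0, 1); any affine frame gives the same invariant.
1. T lies on line AV with AT:TV = 1:(-2) ⇒ T = (-1, 2)
2. X is the midpoint of UT ⇒ X = (-1/2, 1)
3. L lies on line AX with AL:LX = 3:1 ⇒ L = (-3/8, 1)
4. G is the midpoint of LX ⇒ G = (-7/16, 1)
2·[UVA] = 1, 2·[VTG] = 7/8
[UVA]:[VTG] = 1:7/8 = 8/7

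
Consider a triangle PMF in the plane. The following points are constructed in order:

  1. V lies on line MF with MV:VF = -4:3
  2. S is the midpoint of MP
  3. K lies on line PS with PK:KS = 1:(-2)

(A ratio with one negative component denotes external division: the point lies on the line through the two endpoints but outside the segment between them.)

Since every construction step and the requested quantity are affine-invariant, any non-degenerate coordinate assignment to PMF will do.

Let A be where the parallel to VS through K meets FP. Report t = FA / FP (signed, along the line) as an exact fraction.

Set P = (0, 0), M = (1, 0), F = (0, 1); any affine frame gives the same invariant.
1. V lies on line MF with MV:VF = -4:3 ⇒ V = (-3, 4)
2. S is the midpoint of MP ⇒ S = (1/2, 0)
3. K lies on line PS with PK:KS = 1:(-2) ⇒ K = (-1/2, 0)
through K parallel to VS: direction (7/2, -4); meets FP at A = (0, -4/7)
A = F + t·(P−F) with t = 11/7

t = 11/7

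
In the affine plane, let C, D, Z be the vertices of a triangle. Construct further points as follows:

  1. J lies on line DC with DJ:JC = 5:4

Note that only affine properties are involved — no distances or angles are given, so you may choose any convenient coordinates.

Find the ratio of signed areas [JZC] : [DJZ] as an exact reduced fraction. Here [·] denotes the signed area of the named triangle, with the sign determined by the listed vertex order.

Work in coordinates with C = (0, 0), D = (1, 0), Z = (0, 1).
1. J lies on line DC with DJ:JC = 5:4 ⇒ J = (4/9, 0)
2·[JZC] = 4/9, 2·[DJZ] = -5/9
[JZC]:[DJZ] = 4/9:-5/9 = -4/5

[JZC]:[DJZ] = -4/5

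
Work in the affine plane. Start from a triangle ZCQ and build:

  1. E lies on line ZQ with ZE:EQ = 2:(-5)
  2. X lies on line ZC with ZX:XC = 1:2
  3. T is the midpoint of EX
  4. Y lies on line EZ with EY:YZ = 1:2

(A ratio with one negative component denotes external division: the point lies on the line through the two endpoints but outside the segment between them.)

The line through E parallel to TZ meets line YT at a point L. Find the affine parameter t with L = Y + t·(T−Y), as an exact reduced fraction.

Assign Z = (0, 0), C = (1, 0), Q = (0, 1) — the answer is frame-independent, so this choice is without loss of generality.
1. E lies on line ZQ with ZE:EQ = 2:(-5) ⇒ E = (0, -2/3)
2. X lies on line ZC with ZX:XC = 1:2 ⇒ X = (1/3, 0)
3. T is the midpoint of EX ⇒ T = (1/6, -1/3)
4. Y lies on line EZ with EY:YZ = 1:2 ⇒ Y = (0, -4/9)
through E parallel to TZ: direction (-1/6, 1/3); meets YT at L = (-1/12, -1/2)
L = Y + t·(T−Y) with t = -1/2

t = -1/2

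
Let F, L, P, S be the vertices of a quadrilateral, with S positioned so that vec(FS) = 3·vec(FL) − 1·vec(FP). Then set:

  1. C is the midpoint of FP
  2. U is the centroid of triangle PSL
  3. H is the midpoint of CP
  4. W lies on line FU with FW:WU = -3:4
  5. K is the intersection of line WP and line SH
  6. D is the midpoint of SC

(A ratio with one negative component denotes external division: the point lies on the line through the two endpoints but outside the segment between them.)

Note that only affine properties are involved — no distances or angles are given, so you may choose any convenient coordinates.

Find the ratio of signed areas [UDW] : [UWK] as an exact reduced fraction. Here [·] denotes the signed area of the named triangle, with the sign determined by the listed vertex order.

Work in coordinates with F = (0, 0), L = (1, 0), P = (0, 1), S = (3, -1).
1. C is the midpoint of FP ⇒ C = (0, 1/2)
2. U is the centroid of triangle PSL ⇒ U = (4/3, 0)
3. H is the midpoint of CP ⇒ H = (0, 3/4)
4. W lies on line FU with FW:WU = -3:4 ⇒ W = (-4, 0)
5. K is the intersection of line WP and line SH ⇒ K = (-3/10, 37/40)
6. D is the midpoint of SC ⇒ D = (3/2, -1/4)
2·[UDW] = -4/3, 2·[UWK] = -74/15
[UDW]:[UWK] = -4/3:-74/15 = 10/37

[UDW]:[UWK] = 10/37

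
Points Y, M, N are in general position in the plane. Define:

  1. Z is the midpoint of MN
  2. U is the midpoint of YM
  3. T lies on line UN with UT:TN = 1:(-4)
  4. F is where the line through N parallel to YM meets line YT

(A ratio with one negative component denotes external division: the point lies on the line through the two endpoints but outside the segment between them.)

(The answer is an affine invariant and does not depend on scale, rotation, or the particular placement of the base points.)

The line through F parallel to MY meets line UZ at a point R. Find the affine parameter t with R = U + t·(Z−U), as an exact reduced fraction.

Choose coordinates Y = (0, 0), M = (1, 0), N = (0, 1).
1. Z is the midpoint of MN ⇒ Z = (1/2, 1/2)
2. U is the midpoint of YM ⇒ U = (1/2, 0)
3. T lies on line UN with UT:TN = 1:(-4) ⇒ T = (2/3, -1/3)
4. F is where the line through N parallel to YM meets line YT ⇒ F = (-2, 1)
through F parallel to MY: direction (-1, 0); meets UZ at R = (1/2, 1)
R = U + t·(Z−U) with t = 2

t = 2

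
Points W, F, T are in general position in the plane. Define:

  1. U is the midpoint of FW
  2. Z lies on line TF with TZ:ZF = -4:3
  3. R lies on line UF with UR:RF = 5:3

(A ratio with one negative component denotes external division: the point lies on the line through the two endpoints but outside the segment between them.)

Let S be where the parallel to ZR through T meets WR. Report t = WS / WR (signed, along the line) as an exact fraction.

Work in coordinates with W = (0, 0), F = (1, 0), T = (0, 1).
1. U is the midpoint of FW ⇒ U = (1/2, 0)
2. Z lies on line TF with TZ:ZF = -4:3 ⇒ Z = (4, -3)
3. R lies on line UF with UR:RF = 5:3 ⇒ R = (13/16, 0)
through T parallel to ZR: direction (-51/16, 3); meets WR at S = (17/16, 0)
S = W + t·(R−W) with t = 17/13

t = 17/13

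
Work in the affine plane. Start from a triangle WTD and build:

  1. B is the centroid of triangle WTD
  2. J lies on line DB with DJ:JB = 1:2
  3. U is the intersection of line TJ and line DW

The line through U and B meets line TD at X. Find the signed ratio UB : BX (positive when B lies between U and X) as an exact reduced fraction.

Work in coordinates with W = (0, 0), T = (1, 0), D = (0, 1).
1. B is the centroid of triangle WTD ⇒ B = (1/3, 1/3)
2. J lies on line DB with DJ:JB = 1:2 ⇒ J = (1/9, 7/9)
3. U is the intersection of line TJ and line DW ⇒ U = (0, 7/8)
line UB meets TD at X = (-1/5, 6/5)
B = U + t·(X−U) with t = -5/3, so UB:BX = -5/3:8/3

UB:BX = -5/8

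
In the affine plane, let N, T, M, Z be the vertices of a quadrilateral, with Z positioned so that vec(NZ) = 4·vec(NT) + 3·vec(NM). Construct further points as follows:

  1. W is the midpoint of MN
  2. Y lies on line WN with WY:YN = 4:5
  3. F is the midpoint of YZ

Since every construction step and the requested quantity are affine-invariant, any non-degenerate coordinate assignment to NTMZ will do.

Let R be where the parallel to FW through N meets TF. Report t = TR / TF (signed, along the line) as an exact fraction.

Assign N = (0, 0), T = (1, 0), M = (0, 1), Z = (4, 3) — the answer is frame-independent, so this choice is without loss of generality.
1. W is the midpoint of MN ⇒ W = (0, 1/2)
2. Y lies on line WN with WY:YN = 4:5 ⇒ Y = (0, 5/18)
3. F is the midpoint of YZ ⇒ F = (2, 59/36)
through N parallel to FW: direction (-2, -41/36); meets TF at R = (118/77, 2419/2772)
R = T + t·(F−T) with t = 41/77

t = 41/77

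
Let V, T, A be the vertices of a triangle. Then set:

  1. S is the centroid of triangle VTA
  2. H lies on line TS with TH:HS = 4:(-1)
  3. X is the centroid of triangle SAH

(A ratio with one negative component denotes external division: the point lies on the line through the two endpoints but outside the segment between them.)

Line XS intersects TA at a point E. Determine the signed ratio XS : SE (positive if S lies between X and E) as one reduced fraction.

Set V = (0, 0), T = (1, 0), A = (0, 1); any affine frame gives the same invariant.
1. S is the centroid of triangle VTA ⇒ S = (1/3, 1/3)
2. H lies on line TS with TH:HS = 4:(-1) ⇒ H = (1/9, 4/9)
3. X is the centroid of triangle SAH ⇒ X = (4/27, 16/27)
line XS meets TA at E = (-1/2, 3/2)
S = X + t·(E−X) with t = -2/7, so XS:SE = -2/7:9/7

XS:SE = -2/9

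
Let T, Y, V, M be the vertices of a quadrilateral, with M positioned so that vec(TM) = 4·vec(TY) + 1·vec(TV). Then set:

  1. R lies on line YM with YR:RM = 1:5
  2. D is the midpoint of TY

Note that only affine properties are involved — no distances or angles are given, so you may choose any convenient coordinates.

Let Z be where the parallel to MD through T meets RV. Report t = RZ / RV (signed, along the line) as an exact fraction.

t = 11/53

Assign T = (0, 0), Y = (1, 0), V = (0, 1), M = (4, 1) — the answer is frame-independent, so this choice is without loss of generality.
1. R lies on line YM with YR:RM = 1:5 ⇒ R = (3/2, 1/6)
2. D is the midpoint of TY ⇒ D = (1/2, 0)
through T parallel to MD: direction (-7/2, -1); meets RV at Z = (63/53, 18/53)
Z = R + t·(V−R) with t = 11/53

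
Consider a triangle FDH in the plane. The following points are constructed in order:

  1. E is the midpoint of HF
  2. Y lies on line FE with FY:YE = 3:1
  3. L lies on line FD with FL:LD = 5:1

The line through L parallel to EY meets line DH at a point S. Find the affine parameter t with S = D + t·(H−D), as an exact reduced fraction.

t = 1/6

Work in coordinates with F = (0, 0), D = (1, 0), H = (0, 1).
1. E is the midpoint of HF ⇒ E = (0, 1/2)
2. Y lies on line FE with FY:YE = 3:1 ⇒ Y = (0, 3/8)
3. L lies on line FD with FL:LD = 5:1 ⇒ L = (5/6, 0)
through L parallel to EY: direction (0, -1/8); meets DH at S = (5/6, 1/6)
S = D + t·(H−D) with t = 1/6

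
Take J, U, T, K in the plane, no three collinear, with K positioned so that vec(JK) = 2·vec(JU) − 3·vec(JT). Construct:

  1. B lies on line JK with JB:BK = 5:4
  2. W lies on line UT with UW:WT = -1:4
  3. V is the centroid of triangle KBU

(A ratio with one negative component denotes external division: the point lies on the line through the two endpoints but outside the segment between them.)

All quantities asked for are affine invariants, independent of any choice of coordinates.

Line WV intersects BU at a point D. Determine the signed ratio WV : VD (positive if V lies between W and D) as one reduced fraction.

WV:VD = 1/6

Assign J = (0, 0), U = (1, 0), T = (0, 1), K = (2, -3) — the answer is frame-independent, so this choice is without loss of generality.
1. B lies on line JK with JB:BK = 5:4 ⇒ B = (10/9, -5/3)
2. W lies on line UT with UW:WT = -1:4 ⇒ W = (4/3, -1/3)
3. V is the centroid of triangle KBU ⇒ V = (37/27, -14/9)
line WV meets BU at D = (43/27, -80/9)
V = W + t·(D−W) with t = 1/7, so WV:VD = 1/7:6/7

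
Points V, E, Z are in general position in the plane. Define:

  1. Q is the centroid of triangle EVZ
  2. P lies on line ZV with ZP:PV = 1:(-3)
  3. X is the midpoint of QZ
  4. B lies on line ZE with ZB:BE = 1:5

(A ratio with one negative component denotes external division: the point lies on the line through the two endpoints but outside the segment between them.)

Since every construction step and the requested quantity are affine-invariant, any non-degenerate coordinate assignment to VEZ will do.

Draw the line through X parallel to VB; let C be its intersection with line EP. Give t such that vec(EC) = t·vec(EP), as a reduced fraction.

t = 29/39

Work in coordinates with V = (0, 0), E = (1, 0), Z = (0, 1).
1. Q is the centroid of triangle EVZ ⇒ Q = (1/3, 1/3)
2. P lies on line ZV with ZP:PV = 1:(-3) ⇒ P = (0, 3/2)
3. X is the midpoint of QZ ⇒ X = (1/6, 2/3)
4. B lies on line ZE with ZB:BE = 1:5 ⇒ B = (1/6, 5/6)
through X parallel to VB: direction (1/6, 5/6); meets EP at C = (10/39, 29/26)
C = E + t·(P−E) with t = 29/39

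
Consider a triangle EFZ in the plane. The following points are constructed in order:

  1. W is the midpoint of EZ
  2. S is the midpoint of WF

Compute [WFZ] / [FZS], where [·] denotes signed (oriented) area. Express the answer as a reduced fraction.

Choose coordinates E = (0, 0), F = (1, 0), Z = (0, 1).
1. W is the midpoint of EZ ⇒ W = (0, 1/2)
2. S is the midpoint of WF ⇒ S = (1/2, 1/4)
2·[WFZ] = 1/2, 2·[FZS] = 1/4
[WFZ]:[FZS] = 1/2:1/4 = 2

[WFZ]:[FZS] = 2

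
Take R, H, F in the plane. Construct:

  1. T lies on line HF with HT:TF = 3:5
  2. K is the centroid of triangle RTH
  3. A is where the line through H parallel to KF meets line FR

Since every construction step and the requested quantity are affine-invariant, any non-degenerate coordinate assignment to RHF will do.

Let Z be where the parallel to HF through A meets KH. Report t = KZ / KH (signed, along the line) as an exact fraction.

Set R = (0, 0), H = (1, 0), F = (0, 1); any affine frame gives the same invariant.
1. T lies on line HF with HT:TF = 3:5 ⇒ T = (5/8, 3/8)
2. K is the centroid of triangle RTH ⇒ K = (13/24, 1/8)
3. A is where the line through H parallel to KF meets line FR ⇒ A = (0, 21/13)
through A parallel to HF: direction (-1, 1); meets KH at Z = (24/13, -3/13)
Z = K + t·(H−K) with t = 37/13

t = 37/13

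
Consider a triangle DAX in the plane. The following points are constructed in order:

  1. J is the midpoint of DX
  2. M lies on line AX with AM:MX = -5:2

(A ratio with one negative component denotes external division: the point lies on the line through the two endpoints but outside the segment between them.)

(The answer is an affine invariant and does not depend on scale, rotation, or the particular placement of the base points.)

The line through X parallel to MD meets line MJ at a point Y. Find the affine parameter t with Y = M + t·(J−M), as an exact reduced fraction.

t = 2

Assign D = (0, 0), A = (1, 0), X = (0, 1) — the answer is frame-independent, so this choice is without loss of generality.
1. J is the midpoint of DX ⇒ J = (0, 1/2)
2. M lies on line AX with AM:MX = -5:2 ⇒ M = (-2/3, 5/3)
through X parallel to MD: direction (2/3, -5/3); meets MJ at Y = (2/3, -2/3)
Y = M + t·(J−M) with t = 2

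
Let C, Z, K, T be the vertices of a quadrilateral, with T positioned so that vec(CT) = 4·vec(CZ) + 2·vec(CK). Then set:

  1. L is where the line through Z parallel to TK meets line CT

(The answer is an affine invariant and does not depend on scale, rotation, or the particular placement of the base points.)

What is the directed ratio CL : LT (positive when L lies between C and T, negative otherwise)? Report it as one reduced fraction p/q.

CL:LT = -1/5

Choose coordinates C = (0, 0), Z = (1, 0), K = (0, 1), T = (4, 2).
1. L is where the line through Z parallel to TK meets line CT ⇒ L = (-1, -1/2)
L = C + t·(T−C) with t = -1/4, so CL:LT = t:(1−t) = -1/4:5/4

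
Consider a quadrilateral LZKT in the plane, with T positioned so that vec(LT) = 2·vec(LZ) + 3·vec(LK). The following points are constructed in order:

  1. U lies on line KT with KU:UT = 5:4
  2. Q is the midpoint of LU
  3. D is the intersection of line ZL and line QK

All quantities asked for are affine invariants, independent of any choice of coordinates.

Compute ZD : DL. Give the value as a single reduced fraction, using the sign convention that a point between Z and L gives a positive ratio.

Assign L = (0, 0), Z = (1, 0), K = (0, 1), T = (2, 3) — the answer is frame-independent, so this choice is without loss of generality.
1. U lies on line KT with KU:UT = 5:4 ⇒ U = (10/9, 19/9)
2. Q is the midpoint of LU ⇒ Q = (5/9, 19/18)
3. D is the intersection of line ZL and line QK ⇒ D = (-10, 0)
D = Z + t·(L−Z) with t = 11, so ZD:DL = t:(1−t) = 11:-10

ZD:DL = -11/10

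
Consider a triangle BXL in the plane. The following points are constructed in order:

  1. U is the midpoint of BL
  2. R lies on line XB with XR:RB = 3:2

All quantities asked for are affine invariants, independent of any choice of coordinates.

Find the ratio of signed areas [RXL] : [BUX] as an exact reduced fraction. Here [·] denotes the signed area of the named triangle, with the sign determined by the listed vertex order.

[RXL]:[BUX] = -6/5

Set B = (0, 0), X = (1, 0), L = (0, 1); any affine frame gives the same invariant.
1. U is the midpoint of BL ⇒ U = (0, 1/2)
2. R lies on line XB with XR:RB = 3:2 ⇒ R = (2/5, 0)
2·[RXL] = 3/5, 2·[BUX] = -1/2
[RXL]:[BUX] = 3/5:-1/2 = -6/5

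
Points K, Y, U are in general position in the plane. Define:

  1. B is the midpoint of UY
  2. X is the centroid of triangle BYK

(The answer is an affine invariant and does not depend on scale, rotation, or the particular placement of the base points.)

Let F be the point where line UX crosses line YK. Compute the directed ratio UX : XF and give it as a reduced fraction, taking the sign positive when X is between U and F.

Set K = (0, 0), Y = (1, 0), U = (0, 1); any affine frame gives the same invariant.
1. B is the midpoint of UY ⇒ B = (1/2, 1/2)
2. X is the centroid of triangle BYK ⇒ X = (1/2, 1/6)
line UX meets YK at F = (3/5, 0)
X = U + t·(F−U) with t = 5/6, so UX:XF = 5/6:1/6

UX:XF = 5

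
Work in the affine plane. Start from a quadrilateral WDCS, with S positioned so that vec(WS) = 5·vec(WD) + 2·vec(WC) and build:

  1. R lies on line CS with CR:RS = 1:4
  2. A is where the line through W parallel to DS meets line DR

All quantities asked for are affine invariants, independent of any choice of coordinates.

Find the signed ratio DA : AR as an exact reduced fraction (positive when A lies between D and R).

Work in coordinates with W = (0, 0), D = (1, 0), C = (0, 1), S = (5, 2).
1. R lies on line CS with CR:RS = 1:4 ⇒ R = (1, 6/5)
2. A is where the line through W parallel to DS meets line DR ⇒ A = (1, 1/2)
A = D + t·(R−D) with t = 5/12, so DA:AR = t:(1−t) = 5/12:7/12

DA:AR = 5/7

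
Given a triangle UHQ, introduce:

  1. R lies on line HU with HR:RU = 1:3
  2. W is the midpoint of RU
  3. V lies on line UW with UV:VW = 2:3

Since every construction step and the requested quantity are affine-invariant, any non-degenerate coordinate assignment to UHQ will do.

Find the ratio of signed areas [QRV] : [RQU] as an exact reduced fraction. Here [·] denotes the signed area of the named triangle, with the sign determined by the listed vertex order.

[QRV]:[RQU] = -4/5

Choose coordinates U = (0, 0), H = (1, 0), Q = (0, 1).
1. R lies on line HU with HR:RU = 1:3 ⇒ R = (3/4, 0)
2. W is the midpoint of RU ⇒ W = (3/8, 0)
3. V lies on line UW with UV:VW = 2:3 ⇒ V = (3/20, 0)
2·[QRV] = -3/5, 2·[RQU] = 3/4
[QRV]:[RQU] = -3/5:3/4 = -4/5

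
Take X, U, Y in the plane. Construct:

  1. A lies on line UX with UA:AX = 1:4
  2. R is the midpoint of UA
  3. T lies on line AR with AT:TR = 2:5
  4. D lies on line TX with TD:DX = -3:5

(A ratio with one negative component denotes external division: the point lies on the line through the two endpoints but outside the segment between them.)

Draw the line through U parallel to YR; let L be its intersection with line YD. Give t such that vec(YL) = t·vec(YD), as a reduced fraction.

t = 7/82

Set X = (0, 0), U = (1, 0), Y = (0, 1); any affine frame gives the same invariant.
1. A lies on line UX with UA:AX = 1:4 ⇒ A = (4/5, 0)
2. R is the midpoint of UA ⇒ R = (9/10, 0)
3. T lies on line AR with AT:TR = 2:5 ⇒ T = (29/35, 0)
4. D lies on line TX with TD:DX = -3:5 ⇒ D = (29/14, 0)
through U parallel to YR: direction (9/10, -1); meets YD at L = (29/164, 75/82)
L = Y + t·(D−Y) with t = 7/82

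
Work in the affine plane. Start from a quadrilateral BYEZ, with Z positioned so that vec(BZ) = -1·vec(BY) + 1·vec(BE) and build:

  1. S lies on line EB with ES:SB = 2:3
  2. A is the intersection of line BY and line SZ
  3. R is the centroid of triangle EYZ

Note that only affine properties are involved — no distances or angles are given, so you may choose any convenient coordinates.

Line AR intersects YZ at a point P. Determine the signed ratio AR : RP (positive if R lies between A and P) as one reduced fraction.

Work in coordinates with B = (0, 0), Y = (1, 0), E = (0, 1), Z = (-1, 1).
1. S lies on line EB with ES:SB = 2:3 ⇒ S = (0, 3/5)
2. A is the intersection of line BY and line SZ ⇒ A = (3/2, 0)
3. R is the centroid of triangle EYZ ⇒ R = (0, 2/3)
line AR meets YZ at P = (-3, 2)
R = A + t·(P−A) with t = 1/3, so AR:RP = 1/3:2/3

AR:RP = 1/2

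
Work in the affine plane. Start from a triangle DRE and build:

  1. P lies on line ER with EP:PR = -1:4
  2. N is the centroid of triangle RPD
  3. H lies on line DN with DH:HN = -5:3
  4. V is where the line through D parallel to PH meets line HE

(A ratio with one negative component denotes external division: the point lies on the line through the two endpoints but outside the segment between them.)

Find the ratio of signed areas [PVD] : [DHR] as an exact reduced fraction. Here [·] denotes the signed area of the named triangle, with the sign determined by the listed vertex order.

Work in coordinates with D = (0, 0), R = (1, 0), E = (0, 1).
1. P lies on line ER with EP:PR = -1:4 ⇒ P = (-1/3, 4/3)
2. N is the centroid of triangle RPD ⇒ N = (2/9, 4/9)
3. H lies on line DN with DH:HN = -5:3 ⇒ H = (5/9, 10/9)
4. V is where the line through D parallel to PH meets line HE ⇒ V = (-20/9, 5/9)
2·[PVD] = 25/9, 2·[DHR] = -10/9
[PVD]:[DHR] = 25/9:-10/9 = -5/2

[PVD]:[DHR] = -5/2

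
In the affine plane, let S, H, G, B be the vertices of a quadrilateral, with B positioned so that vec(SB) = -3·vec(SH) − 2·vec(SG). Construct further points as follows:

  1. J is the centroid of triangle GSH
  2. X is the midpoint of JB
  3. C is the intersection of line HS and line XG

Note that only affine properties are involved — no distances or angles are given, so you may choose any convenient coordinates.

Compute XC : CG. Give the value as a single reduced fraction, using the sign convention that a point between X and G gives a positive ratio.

XC:CG = 5/6

Assign S = (0, 0), H = (1, 0), G = (0, 1), B = (-3, -2) — the answer is frame-independent, so this choice is without loss of generality.
1. J is the centroid of triangle GSH ⇒ J = (1/3, 1/3)
2. X is the midpoint of JB ⇒ X = (-4/3, -5/6)
3. C is the intersection of line HS and line XG ⇒ C = (-8/11, 0)
C = X + t·(G−X) with t = 5/11, so XC:CG = t:(1−t) = 5/11:6/11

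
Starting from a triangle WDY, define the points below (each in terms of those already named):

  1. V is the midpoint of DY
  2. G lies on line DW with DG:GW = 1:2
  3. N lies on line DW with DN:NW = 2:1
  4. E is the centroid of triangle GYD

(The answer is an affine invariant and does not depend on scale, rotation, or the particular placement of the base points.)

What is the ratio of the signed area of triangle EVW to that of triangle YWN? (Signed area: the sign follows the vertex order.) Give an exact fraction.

[EVW]:[YWN] = 1/3

Choose coordinates W = (0, 0), D = (1, 0), Y = (0, 1).
1. V is the midpoint of DY ⇒ V = (1/2, 1/2)
2. G lies on line DW with DG:GW = 1:2 ⇒ G = (2/3, 0)
3. N lies on line DW with DN:NW = 2:1 ⇒ N = (1/3, 0)
4. E is the centroid of triangle GYD ⇒ E = (5/9, 1/3)
2·[EVW] = 1/9, 2·[YWN] = 1/3
[EVW]:[YWN] = 1/9:1/3 = 1/3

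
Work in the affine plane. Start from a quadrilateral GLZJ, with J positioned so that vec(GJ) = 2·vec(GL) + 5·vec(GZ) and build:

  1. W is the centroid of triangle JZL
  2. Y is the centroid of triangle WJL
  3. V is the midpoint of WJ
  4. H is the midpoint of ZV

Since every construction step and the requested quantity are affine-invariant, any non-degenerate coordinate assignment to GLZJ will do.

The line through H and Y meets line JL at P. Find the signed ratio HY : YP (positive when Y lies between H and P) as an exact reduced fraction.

HY:YP = 17/4

Work in coordinates with G = (0, 0), L = (1, 0), Z = (0, 1), J = (2, 5).
1. W is the centroid of triangle JZL ⇒ W = (1, 2)
2. Y is the centroid of triangle WJL ⇒ Y = (4/3, 7/3)
3. V is the midpoint of WJ ⇒ V = (3/2, 7/2)
4. H is the midpoint of ZV ⇒ H = (3/4, 9/4)
line HY meets JL at P = (25/17, 40/17)
Y = H + t·(P−H) with t = 17/21, so HY:YP = 17/21:4/21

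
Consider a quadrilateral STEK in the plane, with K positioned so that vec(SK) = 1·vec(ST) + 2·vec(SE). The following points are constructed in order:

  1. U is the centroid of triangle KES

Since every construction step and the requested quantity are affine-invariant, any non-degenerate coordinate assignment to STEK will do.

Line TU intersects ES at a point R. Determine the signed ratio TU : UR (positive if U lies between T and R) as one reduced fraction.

Assign S = (0, 0), T = (1, 0), E = (0, 1), K = (1, 2) — the answer is frame-independent, so this choice is without loss of generality.
1. U is the centroid of triangle KES ⇒ U = (1/3, 1)
line TU meets ES at R = (0, 3/2)
U = T + t·(R−T) with t = 2/3, so TU:UR = 2/3:1/3

TU:UR = 2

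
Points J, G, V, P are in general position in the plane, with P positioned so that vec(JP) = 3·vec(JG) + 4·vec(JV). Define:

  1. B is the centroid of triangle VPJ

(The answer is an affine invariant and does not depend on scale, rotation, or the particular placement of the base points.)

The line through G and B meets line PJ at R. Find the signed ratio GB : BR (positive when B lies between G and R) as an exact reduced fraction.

Assign J = (0, 0), G = (1, 0), V = (0, 1), P = (3, 4) — the answer is frame-independent, so this choice is without loss of generality.
1. B is the centroid of triangle VPJ ⇒ B = (1, 5/3)
line GB meets PJ at R = (1, 4/3)
B = G + t·(R−G) with t = 5/4, so GB:BR = 5/4:-1/4

GB:BR = -5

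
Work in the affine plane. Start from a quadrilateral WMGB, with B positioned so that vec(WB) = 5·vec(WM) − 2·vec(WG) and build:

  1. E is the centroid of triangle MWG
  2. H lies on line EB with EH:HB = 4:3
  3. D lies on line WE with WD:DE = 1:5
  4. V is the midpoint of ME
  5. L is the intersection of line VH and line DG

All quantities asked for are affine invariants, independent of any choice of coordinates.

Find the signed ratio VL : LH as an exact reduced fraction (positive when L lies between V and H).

Assign W = (0, 0), M = (1, 0), G = (0, 1), B = (5, -2) — the answer is frame-independent, so this choice is without loss of generality.
1. E is the centroid of triangle MWG ⇒ E = (1/3, 1/3)
2. H lies on line EB with EH:HB = 4:3 ⇒ H = (3, -1)
3. D lies on line WE with WD:DE = 1:5 ⇒ D = (1/18, 1/18)
4. V is the midpoint of ME ⇒ V = (2/3, 1/6)
5. L is the intersection of line VH and line DG ⇒ L = (1/33, 16/33)
L = V + t·(H−V) with t = -3/11, so VL:LH = t:(1−t) = -3/11:14/11

VL:LH = -3/14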